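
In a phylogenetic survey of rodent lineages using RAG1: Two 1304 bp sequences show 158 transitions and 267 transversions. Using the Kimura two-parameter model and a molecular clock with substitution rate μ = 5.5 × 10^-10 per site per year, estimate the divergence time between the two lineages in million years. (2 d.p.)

P = 158/1304 ≈ 0.121166 and Q = 267/1304 ≈ 0.204755.
Under the Kimura two-parameter model, d = −½ ln(1 − 2P − Q) − ¼ ln(1 − 2Q).
1 − 2P − Q = 0.552913, giving −½ ln(0.552913) = 0.296277.
1 − 2Q = 0.59049, giving −¼ ln(0.59049) = 0.131701.
d = 0.296277 + 0.131701 = 0.427978.
Under a molecular clock d = 2μt, so t = d/(2μ) = 0.427978 / (2 × 5.5 × 10^-10) = 389.07 million years.

389.07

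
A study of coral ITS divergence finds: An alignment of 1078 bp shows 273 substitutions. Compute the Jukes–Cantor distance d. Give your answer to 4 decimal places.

0.3090

p = 273/1078 ≈ 0.253247.
d = −(3/4) ln(1 − 4p/3) = −0.75 ln(1 − 0.337663) = −0.75 ln(0.662337)
  = −0.75 × (-0.411981) = 0.308986 substitutions/site.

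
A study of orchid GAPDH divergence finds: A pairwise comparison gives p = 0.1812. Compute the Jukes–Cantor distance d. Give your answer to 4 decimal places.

d = −(3/4) ln(1 − 4p/3) = −0.75 ln(1 − 0.2416) = −0.75 ln(0.7584)
  = −0.75 × (-0.276544) = 0.207408 substitutions/site.

0.2074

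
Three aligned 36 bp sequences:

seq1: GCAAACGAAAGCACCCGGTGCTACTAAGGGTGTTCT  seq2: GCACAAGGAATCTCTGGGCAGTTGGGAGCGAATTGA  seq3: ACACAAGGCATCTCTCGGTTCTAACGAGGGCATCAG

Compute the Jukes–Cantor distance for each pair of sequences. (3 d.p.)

d(seq1,seq2) = 0.912, d(seq1,seq3) = 0.745, d(seq2,seq3) = 0.548

seq1–seq2: 19/36 sites differ → p ≈ 0.527778, d = −0.75 ln(1 − 0.703704) = 0.912297 ≈ 0.912.
seq1–seq3: 17/36 sites differ → p ≈ 0.472222, d = −0.75 ln(1 − 0.629629) = 0.744938 ≈ 0.745.
seq2–seq3: 14/36 sites differ → p ≈ 0.388889, d = −0.75 ln(1 − 0.518519) = 0.548166 ≈ 0.548.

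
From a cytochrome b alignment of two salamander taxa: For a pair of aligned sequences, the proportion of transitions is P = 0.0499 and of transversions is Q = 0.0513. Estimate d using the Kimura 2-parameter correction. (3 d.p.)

0.109

Under the Kimura two-parameter model, d = −½ ln(1 − 2P − Q) − ¼ ln(1 − 2Q).
1 − 2P − Q = 0.8489, giving −½ ln(0.8489) = 0.081907.
1 − 2Q = 0.8974, giving −¼ ln(0.8974) = 0.027063.
d = 0.081907 + 0.027063 = 0.108970.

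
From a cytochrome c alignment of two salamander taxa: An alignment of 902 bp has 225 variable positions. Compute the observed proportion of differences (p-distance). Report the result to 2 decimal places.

p = 225/902 = 0.249445… ≈ 0.25 (to 2 d.p.).

0.25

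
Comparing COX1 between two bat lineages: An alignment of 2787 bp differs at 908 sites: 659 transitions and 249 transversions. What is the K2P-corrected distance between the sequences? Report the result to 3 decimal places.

0.462

P = 659/2787 ≈ 0.236455 and Q = 249/2787 ≈ 0.089343.
Under the Kimura two-parameter model, d = −½ ln(1 − 2P − Q) − ¼ ln(1 − 2Q).
1 − 2P − Q = 0.437747, giving −½ ln(0.437747) = 0.413057.
1 − 2Q = 0.821314, giving −¼ ln(0.821314) = 0.049212.
d = 0.413057 + 0.049212 = 0.462269.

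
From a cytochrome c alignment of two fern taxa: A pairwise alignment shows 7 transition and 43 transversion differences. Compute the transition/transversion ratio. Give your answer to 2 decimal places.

R = 7/43 = 0.162790… ≈ 0.16 (to 2 d.p.).

0.16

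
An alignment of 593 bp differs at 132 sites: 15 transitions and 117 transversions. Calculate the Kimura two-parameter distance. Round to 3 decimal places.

P = 15/593 ≈ 0.025295 and Q = 117/593 ≈ 0.197302.
Under the Kimura two-parameter model, d = −½ ln(1 − 2P − Q) − ¼ ln(1 − 2Q).
1 − 2P − Q = 0.752108, giving −½ ln(0.752108) = 0.142438.
1 − 2Q = 0.605396, giving −¼ ln(0.605396) = 0.125468.
d = 0.142438 + 0.125468 = 0.267906.

0.268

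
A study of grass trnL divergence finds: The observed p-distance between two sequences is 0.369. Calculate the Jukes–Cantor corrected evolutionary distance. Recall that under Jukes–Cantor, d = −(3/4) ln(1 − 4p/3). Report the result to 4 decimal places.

0.5080

d = −(3/4) ln(1 − 4p/3) = −0.75 ln(1 − 0.492) = −0.75 ln(0.508)
  = −0.75 × (-0.677274) = 0.507956 substitutions/site.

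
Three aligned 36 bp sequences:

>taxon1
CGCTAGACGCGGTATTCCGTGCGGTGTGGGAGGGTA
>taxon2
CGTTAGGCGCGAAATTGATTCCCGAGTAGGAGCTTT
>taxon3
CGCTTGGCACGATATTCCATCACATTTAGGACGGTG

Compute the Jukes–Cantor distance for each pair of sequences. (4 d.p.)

taxon1–taxon2: 14/36 sites differ → p ≈ 0.388889, d = −0.75 ln(1 − 0.518519) = 0.548166 ≈ 0.5482.
taxon1–taxon3: 13/36 sites differ → p ≈ 0.361111, d = −0.75 ln(1 − 0.481481) = 0.492584 ≈ 0.4926.
taxon2–taxon3: 15/36 sites differ → p ≈ 0.416667, d = −0.75 ln(1 − 0.555556) = 0.608198 ≈ 0.6082.

d(taxon1,taxon2) = 0.5482, d(taxon1,taxon3) = 0.4926, d(taxon2,taxon3) = 0.6082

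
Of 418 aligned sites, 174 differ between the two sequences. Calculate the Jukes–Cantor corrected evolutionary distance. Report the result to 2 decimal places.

p = 174/418 ≈ 0.416268.
d = −(3/4) ln(1 − 4p/3) = −0.75 ln(1 − 0.555024) = −0.75 ln(0.444976)
  = −0.75 × (-0.809735) = 0.607301 substitutions/site.

0.61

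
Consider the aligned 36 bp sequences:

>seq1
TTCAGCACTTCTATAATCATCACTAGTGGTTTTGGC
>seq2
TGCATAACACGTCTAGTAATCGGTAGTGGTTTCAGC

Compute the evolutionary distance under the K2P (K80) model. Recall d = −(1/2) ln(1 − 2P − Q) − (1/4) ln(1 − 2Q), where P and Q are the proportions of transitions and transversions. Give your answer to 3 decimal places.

0.494

Of 36 sites, 5 differences are transitions and 8 are transversions, so P = 5/36 ≈ 0.138889 and Q = 8/36 ≈ 0.222222.
Under the Kimura two-parameter model, d = −½ ln(1 − 2P − Q) − ¼ ln(1 − 2Q).
1 − 2P − Q = 0.5, giving −½ ln(0.5) = 0.346574.
1 − 2Q = 0.555556, giving −¼ ln(0.555556) = 0.146946.
d = 0.346574 + 0.146946 = 0.493520.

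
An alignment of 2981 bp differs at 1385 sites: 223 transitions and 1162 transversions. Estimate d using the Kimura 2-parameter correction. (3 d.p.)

P = 223/2981 ≈ 0.074807 and Q = 1162/2981 ≈ 0.389802.
Under the Kimura two-parameter model, d = −½ ln(1 − 2P − Q) − ¼ ln(1 − 2Q).
1 − 2P − Q = 0.460584, giving −½ ln(0.460584) = 0.387630.
1 − 2Q = 0.220396, giving −¼ ln(0.220396) = 0.378082.
d = 0.387630 + 0.378082 = 0.765712.

0.766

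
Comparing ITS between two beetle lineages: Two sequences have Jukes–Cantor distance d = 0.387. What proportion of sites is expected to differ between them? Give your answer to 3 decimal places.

p = (3/4)(1 − e^(−4d/3)) = 0.75 × (1 − e^(-0.516)) = 0.75 × (1 − 0.596903) = 0.302323.

0.302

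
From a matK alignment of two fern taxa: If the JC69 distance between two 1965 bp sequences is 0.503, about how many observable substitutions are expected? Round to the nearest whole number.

Invert JC69: p = (3/4)(1 − e^(−4d/3)) = 0.75 × (1 − e^(-0.670667)) = 0.75 × (1 − 0.511367) = 0.366475.
Expected differing sites = pL ≈ 0.366475 × 1965 = 720.123375 ≈ 720.

720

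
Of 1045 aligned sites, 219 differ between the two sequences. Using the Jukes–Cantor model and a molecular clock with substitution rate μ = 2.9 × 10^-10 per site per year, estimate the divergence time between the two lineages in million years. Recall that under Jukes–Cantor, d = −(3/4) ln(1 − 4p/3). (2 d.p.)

423.76

p = 219/1045 ≈ 0.209569.
d = −(3/4) ln(1 − 4p/3) = −0.75 ln(1 − 0.279425) = −0.75 ln(0.720575)
  = −0.75 × (-0.327706) = 0.245780 substitutions/site.
Under a molecular clock d = 2μt, so t = d/(2μ) = 0.245780 / (2 × 2.9 × 10^-10) = 423.76 million years.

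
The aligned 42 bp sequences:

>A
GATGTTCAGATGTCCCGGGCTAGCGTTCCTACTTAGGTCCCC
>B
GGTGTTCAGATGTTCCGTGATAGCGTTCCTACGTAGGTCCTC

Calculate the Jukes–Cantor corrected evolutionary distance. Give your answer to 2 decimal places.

The sequences differ at 6 of 42 sites (2, 14, 18, 20, 33, 41), so p = 6/42 ≈ 0.142857.
d = −(3/4) ln(1 − 4p/3) = −0.75 ln(1 − 0.190476) = −0.75 ln(0.809524)
  = −0.75 × (-0.211309) = 0.158482 substitutions/site.

0.16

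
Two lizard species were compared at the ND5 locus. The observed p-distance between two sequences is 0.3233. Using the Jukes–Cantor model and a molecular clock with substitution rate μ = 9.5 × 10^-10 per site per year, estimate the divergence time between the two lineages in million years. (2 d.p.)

222.63

d = −(3/4) ln(1 − 4p/3) = −0.75 ln(1 − 0.431067) = −0.75 ln(0.568933)
  = −0.75 × (-0.563993) = 0.422995 substitutions/site.
Under a molecular clock d = 2μt, so t = d/(2μ) = 0.422995 / (2 × 9.5 × 10^-10) = 222.63 million years.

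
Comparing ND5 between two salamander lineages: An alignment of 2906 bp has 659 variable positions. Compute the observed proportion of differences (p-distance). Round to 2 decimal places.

0.23

p = 659/2906 = 0.226772… ≈ 0.23 (to 2 d.p.).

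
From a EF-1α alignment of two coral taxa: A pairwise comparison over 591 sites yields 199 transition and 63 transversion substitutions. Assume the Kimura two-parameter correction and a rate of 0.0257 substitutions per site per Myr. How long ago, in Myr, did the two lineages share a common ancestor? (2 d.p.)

P = 199/591 ≈ 0.336717 and Q = 63/591 ≈ 0.106599.
Under the Kimura two-parameter model, d = −½ ln(1 − 2P − Q) − ¼ ln(1 − 2Q).
1 − 2P − Q = 0.219967, giving −½ ln(0.219967) = 0.757139.
1 − 2Q = 0.786802, giving −¼ ln(0.786802) = 0.059945.
d = 0.757139 + 0.059945 = 0.817084.
Under a molecular clock d = 2μt, so t = d/(2μ) = 0.817084 / (2 × 0.0257) = 15.90 Myr.

15.90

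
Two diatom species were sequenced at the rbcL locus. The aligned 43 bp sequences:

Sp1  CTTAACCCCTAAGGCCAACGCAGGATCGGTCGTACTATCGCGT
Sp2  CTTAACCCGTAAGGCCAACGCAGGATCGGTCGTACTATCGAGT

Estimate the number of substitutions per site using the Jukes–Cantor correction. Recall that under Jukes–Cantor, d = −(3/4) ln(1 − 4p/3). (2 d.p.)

The sequences differ at 2 of 43 sites (9, 41), so p = 2/43 ≈ 0.046512.
d = −(3/4) ln(1 − 4p/3) = −0.75 ln(1 − 0.062016) = −0.75 ln(0.937984)
  = −0.75 × (-0.064022) = 0.048017 substitutions/site.

0.05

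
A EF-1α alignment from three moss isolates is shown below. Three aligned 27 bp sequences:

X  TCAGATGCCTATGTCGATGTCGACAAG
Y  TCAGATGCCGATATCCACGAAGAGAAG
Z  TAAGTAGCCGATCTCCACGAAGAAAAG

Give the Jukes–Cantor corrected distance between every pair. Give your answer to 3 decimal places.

d(X,Y) = 0.318, d(X,Z) = 0.511, d(Y,Z) = 0.213

X–Y: 7/27 sites differ → p ≈ 0.259259, d = −0.75 ln(1 − 0.345679) = 0.318118 ≈ 0.318.
X–Z: 10/27 sites differ → p ≈ 0.37037, d = −0.75 ln(1 − 0.493827) = 0.510658 ≈ 0.511.
Y–Z: 5/27 sites differ → p ≈ 0.185185, d = −0.75 ln(1 − 0.246913) = 0.212681 ≈ 0.213.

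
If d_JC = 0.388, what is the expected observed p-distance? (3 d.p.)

p = (3/4)(1 − e^(−4d/3)) = 0.75 × (1 − e^(-0.517333)) = 0.75 × (1 − 0.596108) = 0.302919.

0.303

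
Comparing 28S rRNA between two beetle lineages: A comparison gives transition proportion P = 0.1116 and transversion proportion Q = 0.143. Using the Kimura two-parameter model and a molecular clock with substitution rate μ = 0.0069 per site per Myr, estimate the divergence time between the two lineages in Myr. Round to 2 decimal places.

Under the Kimura two-parameter model, d = −½ ln(1 − 2P − Q) − ¼ ln(1 − 2Q).
1 − 2P − Q = 0.6338, giving −½ ln(0.6338) = 0.228011.
1 − 2Q = 0.714, giving −¼ ln(0.714) = 0.084218.
d = 0.228011 + 0.084218 = 0.312229.
Under a molecular clock d = 2μt, so t = d/(2μ) = 0.312229 / (2 × 0.0069) = 22.63 Myr.

22.63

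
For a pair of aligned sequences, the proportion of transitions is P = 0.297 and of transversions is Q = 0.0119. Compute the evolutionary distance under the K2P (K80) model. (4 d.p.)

0.4716

Under the Kimura two-parameter model, d = −½ ln(1 − 2P − Q) − ¼ ln(1 − 2Q).
1 − 2P − Q = 0.3941, giving −½ ln(0.3941) = 0.465575.
1 − 2Q = 0.9762, giving −¼ ln(0.9762) = 0.006022.
d = 0.465575 + 0.006022 = 0.471597.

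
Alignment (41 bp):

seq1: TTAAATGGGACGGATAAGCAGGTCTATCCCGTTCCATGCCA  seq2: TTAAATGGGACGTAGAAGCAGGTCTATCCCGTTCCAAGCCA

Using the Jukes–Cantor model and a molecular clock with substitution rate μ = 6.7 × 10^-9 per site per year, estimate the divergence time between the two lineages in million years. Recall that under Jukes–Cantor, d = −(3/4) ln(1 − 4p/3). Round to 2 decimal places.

5.75

The sequences differ at 3 of 41 sites (13, 15, 37), so p = 3/41 ≈ 0.073171.
d = −(3/4) ln(1 − 4p/3) = −0.75 ln(1 − 0.097561) = −0.75 ln(0.902439)
  = −0.75 × (-0.102654) = 0.076991 substitutions/site.
Under a molecular clock d = 2μt, so t = d/(2μ) = 0.076991 / (2 × 6.7 × 10^-9) = 5.75 million years.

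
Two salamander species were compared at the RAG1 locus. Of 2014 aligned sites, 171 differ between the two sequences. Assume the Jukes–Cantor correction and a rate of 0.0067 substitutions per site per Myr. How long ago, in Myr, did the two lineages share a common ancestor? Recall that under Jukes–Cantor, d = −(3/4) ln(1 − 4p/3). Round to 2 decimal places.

p = 171/2014 ≈ 0.084906.
d = −(3/4) ln(1 − 4p/3) = −0.75 ln(1 − 0.113208) = −0.75 ln(0.886792)
  = −0.75 × (-0.120145) = 0.090109 substitutions/site.
Under a molecular clock d = 2μt, so t = d/(2μ) = 0.090109 / (2 × 0.0067) = 6.72 Myr.

6.72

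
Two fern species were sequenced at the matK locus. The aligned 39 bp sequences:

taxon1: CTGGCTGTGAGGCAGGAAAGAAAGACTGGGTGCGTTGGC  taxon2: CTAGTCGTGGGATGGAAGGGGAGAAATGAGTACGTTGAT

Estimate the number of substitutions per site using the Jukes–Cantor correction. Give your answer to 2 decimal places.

0.72

The sequences differ at 18 of 39 sites, so p = 18/39 ≈ 0.461538.
d = −(3/4) ln(1 − 4p/3) = −0.75 ln(1 − 0.615384) = −0.75 ln(0.384616)
  = −0.75 × (-0.955510) = 0.716633 substitutions/site.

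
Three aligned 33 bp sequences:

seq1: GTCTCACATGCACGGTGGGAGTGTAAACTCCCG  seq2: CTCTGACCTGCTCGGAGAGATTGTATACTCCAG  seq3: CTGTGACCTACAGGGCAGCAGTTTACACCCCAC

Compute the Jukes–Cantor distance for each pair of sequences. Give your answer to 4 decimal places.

d(seq1,seq2) = 0.3390, d(seq1,seq3) = 0.6254, d(seq2,seq3) = 0.5587

seq1–seq2: 9/33 sites differ → p ≈ 0.272727, d = −0.75 ln(1 − 0.363636) = 0.338988 ≈ 0.3390.
seq1–seq3: 14/33 sites differ → p ≈ 0.424242, d = −0.75 ln(1 − 0.565656) = 0.625439 ≈ 0.6254.
seq2–seq3: 13/33 sites differ → p ≈ 0.393939, d = −0.75 ln(1 − 0.525252) = 0.558728 ≈ 0.5587.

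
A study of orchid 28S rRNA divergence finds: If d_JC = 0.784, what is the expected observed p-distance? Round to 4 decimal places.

p = (3/4)(1 − e^(−4d/3)) = 0.75 × (1 − e^(-1.045333)) = 0.75 × (1 − 0.351575) = 0.486319.

0.4863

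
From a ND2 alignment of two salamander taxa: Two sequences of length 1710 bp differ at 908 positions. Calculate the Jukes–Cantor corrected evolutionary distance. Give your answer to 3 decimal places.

0.923

p = 908/1710 ≈ 0.530994.
d = −(3/4) ln(1 − 4p/3) = −0.75 ln(1 − 0.707992) = −0.75 ln(0.292008)
  = −0.75 × (-1.230974) = 0.923231 substitutions/site.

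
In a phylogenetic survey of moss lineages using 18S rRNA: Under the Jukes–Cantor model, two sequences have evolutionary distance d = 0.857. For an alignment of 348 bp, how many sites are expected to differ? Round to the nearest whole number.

178

Invert JC69: p = (3/4)(1 − e^(−4d/3)) = 0.75 × (1 − e^(-1.142667)) = 0.75 × (1 − 0.318967) = 0.510775.
Expected differing sites = pL ≈ 0.510775 × 348 = 177.7497 ≈ 178.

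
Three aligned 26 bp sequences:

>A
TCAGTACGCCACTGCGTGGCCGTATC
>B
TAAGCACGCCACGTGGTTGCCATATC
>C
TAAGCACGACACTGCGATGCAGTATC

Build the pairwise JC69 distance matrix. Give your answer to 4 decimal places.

d(A,B) = 0.3335, d(A,C) = 0.2758, d(B,C) = 0.3335

A–B: 7/26 sites differ → p ≈ 0.269231, d = −0.75 ln(1 − 0.358975) = 0.333515 ≈ 0.3335.
A–C: 6/26 sites differ → p ≈ 0.230769, d = −0.75 ln(1 − 0.307692) = 0.275793 ≈ 0.2758.
B–C: 7/26 sites differ → p ≈ 0.269231, d = −0.75 ln(1 − 0.358975) = 0.333515 ≈ 0.3335.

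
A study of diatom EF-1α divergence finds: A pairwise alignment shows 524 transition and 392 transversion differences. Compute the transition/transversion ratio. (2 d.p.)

R = 524/392 = 1.336734… ≈ 1.34 (to 2 d.p.).

1.34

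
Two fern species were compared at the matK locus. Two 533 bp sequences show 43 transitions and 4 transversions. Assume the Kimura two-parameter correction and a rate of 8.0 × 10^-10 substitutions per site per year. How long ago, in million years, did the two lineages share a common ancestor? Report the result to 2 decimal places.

P = 43/533 ≈ 0.080675 and Q = 4/533 ≈ 0.007505.
Under the Kimura two-parameter model, d = −½ ln(1 − 2P − Q) − ¼ ln(1 − 2Q).
1 − 2P − Q = 0.831145, giving −½ ln(0.831145) = 0.092476.
1 − 2Q = 0.98499, giving −¼ ln(0.98499) = 0.003781.
d = 0.092476 + 0.003781 = 0.096257.
Under a molecular clock d = 2μt, so t = d/(2μ) = 0.096257 / (2 × 8.0 × 10^-10) = 60.16 million years.

60.16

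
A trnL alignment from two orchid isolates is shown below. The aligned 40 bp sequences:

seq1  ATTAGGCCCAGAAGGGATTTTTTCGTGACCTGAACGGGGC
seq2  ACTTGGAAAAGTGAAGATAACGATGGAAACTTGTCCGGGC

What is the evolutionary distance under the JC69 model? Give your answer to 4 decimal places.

The sequences differ at 22 of 40 sites, so p = 22/40 = 0.55.
d = −(3/4) ln(1 − 4p/3) = −0.75 ln(1 − 0.733333) = −0.75 ln(0.266667)
  = −0.75 × (-1.321755) = 0.991316 substitutions/site.

0.9913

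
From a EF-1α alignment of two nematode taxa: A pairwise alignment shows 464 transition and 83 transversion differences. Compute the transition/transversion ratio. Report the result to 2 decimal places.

R = 464/83 = 5.590361… ≈ 5.59 (to 2 d.p.).

5.59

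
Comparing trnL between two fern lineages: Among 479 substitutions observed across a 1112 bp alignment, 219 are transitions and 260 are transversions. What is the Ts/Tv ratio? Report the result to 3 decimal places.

R = 219/260 = 0.842307… ≈ 0.842 (to 3 d.p.).

0.842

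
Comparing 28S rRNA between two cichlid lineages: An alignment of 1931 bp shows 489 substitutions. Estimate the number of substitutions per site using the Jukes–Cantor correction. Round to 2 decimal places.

0.31

p = 489/1931 ≈ 0.253237.
d = −(3/4) ln(1 − 4p/3) = −0.75 ln(1 − 0.337649) = −0.75 ln(0.662351)
  = −0.75 × (-0.411960) = 0.308970 substitutions/site.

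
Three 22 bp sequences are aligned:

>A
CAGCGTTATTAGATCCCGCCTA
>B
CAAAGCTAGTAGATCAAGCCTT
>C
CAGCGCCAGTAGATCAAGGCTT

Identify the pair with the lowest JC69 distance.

B and C

A–B: 7/22 differ, p = 0.318, d = 0.414.
A–C: 7/22 differ, p = 0.318, d = 0.414.
B–C: 4/22 differ, p = 0.182, d = 0.208.
The smallest distance is between B and C.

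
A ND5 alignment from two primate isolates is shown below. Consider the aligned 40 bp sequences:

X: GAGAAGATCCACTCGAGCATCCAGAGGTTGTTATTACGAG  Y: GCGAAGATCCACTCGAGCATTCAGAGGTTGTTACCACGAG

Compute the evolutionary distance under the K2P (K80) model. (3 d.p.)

Of 40 sites, 3 differences are transitions and 1 are transversions, so P = 3/40 = 0.075 and Q = 1/40 = 0.025.
Under the Kimura two-parameter model, d = −½ ln(1 − 2P − Q) − ¼ ln(1 − 2Q).
1 − 2P − Q = 0.825, giving −½ ln(0.825) = 0.096186.
1 − 2Q = 0.95, giving −¼ ln(0.95) = 0.012823.
d = 0.096186 + 0.012823 = 0.109009.

0.109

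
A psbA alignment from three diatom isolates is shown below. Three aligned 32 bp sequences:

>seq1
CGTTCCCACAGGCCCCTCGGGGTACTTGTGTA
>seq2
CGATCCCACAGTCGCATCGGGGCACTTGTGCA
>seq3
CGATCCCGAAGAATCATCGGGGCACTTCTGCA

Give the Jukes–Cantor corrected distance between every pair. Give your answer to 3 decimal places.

d(seq1,seq2) = 0.216, d(seq1,seq3) = 0.404, d(seq2,seq3) = 0.216

seq1–seq2: 6/32 sites differ → p = 0.1875, d = −0.75 ln(1 − 0.25) = 0.215762 ≈ 0.216.
seq1–seq3: 10/32 sites differ → p = 0.3125, d = −0.75 ln(1 − 0.416667) = 0.404248 ≈ 0.404.
seq2–seq3: 6/32 sites differ → p = 0.1875, d = −0.75 ln(1 − 0.25) = 0.215762 ≈ 0.216.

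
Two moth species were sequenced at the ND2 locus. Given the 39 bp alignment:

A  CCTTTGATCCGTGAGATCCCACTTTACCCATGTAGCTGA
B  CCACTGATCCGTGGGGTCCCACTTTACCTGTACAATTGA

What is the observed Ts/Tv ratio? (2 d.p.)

9.00

Transitions are A↔G and C↔T; transversions are all other mismatches.
Transitions: 9. Transversions: 1.
R = 9/1 = 9.00.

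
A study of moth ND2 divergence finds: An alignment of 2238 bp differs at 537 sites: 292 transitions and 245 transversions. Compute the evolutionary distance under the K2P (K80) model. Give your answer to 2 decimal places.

0.29

P = 292/2238 ≈ 0.130474 and Q = 245/2238 ≈ 0.109473.
Under the Kimura two-parameter model, d = −½ ln(1 − 2P − Q) − ¼ ln(1 − 2Q).
1 − 2P − Q = 0.629579, giving −½ ln(0.629579) = 0.231352.
1 − 2Q = 0.781054, giving −¼ ln(0.781054) = 0.061778.
d = 0.231352 + 0.061778 = 0.293130.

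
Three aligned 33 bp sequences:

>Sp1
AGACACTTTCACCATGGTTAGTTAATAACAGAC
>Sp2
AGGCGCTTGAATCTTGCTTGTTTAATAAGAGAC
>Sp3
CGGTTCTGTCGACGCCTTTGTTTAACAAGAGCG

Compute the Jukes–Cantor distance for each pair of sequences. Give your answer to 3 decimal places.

Sp1–Sp2: 10/33 sites differ → p ≈ 0.30303, d = −0.75 ln(1 − 0.40404) = 0.388186 ≈ 0.388.
Sp1–Sp3: 17/33 sites differ → p ≈ 0.515152, d = −0.75 ln(1 − 0.686869) = 0.870850 ≈ 0.871.
Sp2–Sp3: 15/33 sites differ → p ≈ 0.454545, d = −0.75 ln(1 − 0.60606) = 0.698667 ≈ 0.699.

d(Sp1,Sp2) = 0.388, d(Sp1,Sp3) = 0.871, d(Sp2,Sp3) = 0.699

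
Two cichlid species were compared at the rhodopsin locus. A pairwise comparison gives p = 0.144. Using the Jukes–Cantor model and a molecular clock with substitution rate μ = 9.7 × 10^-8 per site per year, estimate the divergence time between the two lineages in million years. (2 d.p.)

d = −(3/4) ln(1 − 4p/3) = −0.75 ln(1 − 0.192) = −0.75 ln(0.808)
  = −0.75 × (-0.213193) = 0.159895 substitutions/site.
Under a molecular clock d = 2μt, so t = d/(2μ) = 0.159895 / (2 × 9.7 × 10^-8) = 0.82 million years.

0.82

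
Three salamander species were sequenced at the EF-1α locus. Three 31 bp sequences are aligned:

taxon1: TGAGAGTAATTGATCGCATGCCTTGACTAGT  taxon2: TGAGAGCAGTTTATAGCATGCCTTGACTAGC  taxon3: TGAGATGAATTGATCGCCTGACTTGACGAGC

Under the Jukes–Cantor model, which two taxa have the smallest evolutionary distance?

taxon1–taxon2: 5/31 differ, p = 0.161, d = 0.182.
taxon1–taxon3: 6/31 differ, p = 0.194, d = 0.224.
taxon2–taxon3: 8/31 differ, p = 0.258, d = 0.316.
The smallest distance is between taxon1 and taxon2.

taxon1 and taxon2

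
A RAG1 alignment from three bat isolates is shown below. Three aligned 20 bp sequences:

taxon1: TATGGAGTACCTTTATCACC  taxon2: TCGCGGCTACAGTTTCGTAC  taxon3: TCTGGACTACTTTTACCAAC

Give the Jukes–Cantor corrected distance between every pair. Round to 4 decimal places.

taxon1–taxon2: 12/20 sites differ → p = 0.6, d = −0.75 ln(1 − 0.8) = 1.207078 ≈ 1.2071.
taxon1–taxon3: 5/20 sites differ → p = 0.25, d = −0.75 ln(1 − 0.333333) = 0.304098 ≈ 0.3041.
taxon2–taxon3: 8/20 sites differ → p = 0.4, d = −0.75 ln(1 − 0.533333) = 0.571605 ≈ 0.5716.

d(taxon1,taxon2) = 1.2071, d(taxon1,taxon3) = 0.3041, d(taxon2,taxon3) = 0.5716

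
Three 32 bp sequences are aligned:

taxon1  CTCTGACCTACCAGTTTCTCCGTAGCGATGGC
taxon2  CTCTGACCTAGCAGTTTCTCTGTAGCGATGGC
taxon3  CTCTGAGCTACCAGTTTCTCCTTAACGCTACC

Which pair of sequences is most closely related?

taxon1 and taxon2

taxon1–taxon2: 2/32 differ, p = 0.063, d = 0.065.
taxon1–taxon3: 6/32 differ, p = 0.188, d = 0.216.
taxon2–taxon3: 8/32 differ, p = 0.250, d = 0.304.
The smallest distance is between taxon1 and taxon2.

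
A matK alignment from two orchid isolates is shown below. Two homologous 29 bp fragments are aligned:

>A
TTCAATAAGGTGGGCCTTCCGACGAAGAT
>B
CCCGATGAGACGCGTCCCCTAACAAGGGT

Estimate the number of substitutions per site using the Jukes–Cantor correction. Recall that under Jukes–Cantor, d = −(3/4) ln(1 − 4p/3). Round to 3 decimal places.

The sequences differ at 15 of 29 sites, so p = 15/29 ≈ 0.517241.
d = −(3/4) ln(1 − 4p/3) = −0.75 ln(1 − 0.689655) = −0.75 ln(0.310345)
  = −0.75 × (-1.170071) = 0.877553 substitutions/site.

0.878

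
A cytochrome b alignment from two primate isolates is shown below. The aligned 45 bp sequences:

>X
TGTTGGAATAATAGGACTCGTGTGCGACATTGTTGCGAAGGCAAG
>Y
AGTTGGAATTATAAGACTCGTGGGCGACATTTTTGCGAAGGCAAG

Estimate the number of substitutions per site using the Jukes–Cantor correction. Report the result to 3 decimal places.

The sequences differ at 5 of 45 sites (1, 10, 14, 23, 32), so p = 5/45 ≈ 0.111111.
d = −(3/4) ln(1 − 4p/3) = −0.75 ln(1 − 0.148148) = −0.75 ln(0.851852)
  = −0.75 × (-0.160342) = 0.120257 substitutions/site.

0.120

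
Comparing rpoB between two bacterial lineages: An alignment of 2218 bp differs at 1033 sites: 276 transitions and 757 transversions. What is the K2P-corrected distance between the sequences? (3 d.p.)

P = 276/2218 ≈ 0.124436 and Q = 757/2218 ≈ 0.341298.
Under the Kimura two-parameter model, d = −½ ln(1 − 2P − Q) − ¼ ln(1 − 2Q).
1 − 2P − Q = 0.40983, giving −½ ln(0.40983) = 0.446006.
1 − 2Q = 0.317404, giving −¼ ln(0.317404) = 0.286895.
d = 0.446006 + 0.286895 = 0.732901.

0.733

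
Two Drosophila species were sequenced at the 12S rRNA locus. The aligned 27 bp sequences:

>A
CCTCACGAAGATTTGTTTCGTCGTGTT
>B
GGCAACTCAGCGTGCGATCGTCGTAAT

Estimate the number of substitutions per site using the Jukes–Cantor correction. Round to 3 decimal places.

0.882

The sequences differ at 14 of 27 sites, so p = 14/27 ≈ 0.518519.
d = −(3/4) ln(1 − 4p/3) = −0.75 ln(1 − 0.691359) = −0.75 ln(0.308641)
  = −0.75 × (-1.175576) = 0.881682 substitutions/site.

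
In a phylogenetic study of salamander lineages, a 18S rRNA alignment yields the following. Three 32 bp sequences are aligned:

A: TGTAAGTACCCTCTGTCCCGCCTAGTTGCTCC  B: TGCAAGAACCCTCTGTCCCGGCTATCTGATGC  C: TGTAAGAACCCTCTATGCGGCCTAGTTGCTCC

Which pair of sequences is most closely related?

A–B: 7/32 differ, p = 0.219, d = 0.259.
A–C: 4/32 differ, p = 0.125, d = 0.137.
B–C: 9/32 differ, p = 0.281, d = 0.353.
The smallest distance is between A and C.

A and C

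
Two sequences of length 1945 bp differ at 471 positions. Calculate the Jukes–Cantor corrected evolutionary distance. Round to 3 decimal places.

0.292

p = 471/1945 ≈ 0.242159.
d = −(3/4) ln(1 − 4p/3) = −0.75 ln(1 − 0.322879) = −0.75 ln(0.677121)
  = −0.75 × (-0.389905) = 0.292429 substitutions/site.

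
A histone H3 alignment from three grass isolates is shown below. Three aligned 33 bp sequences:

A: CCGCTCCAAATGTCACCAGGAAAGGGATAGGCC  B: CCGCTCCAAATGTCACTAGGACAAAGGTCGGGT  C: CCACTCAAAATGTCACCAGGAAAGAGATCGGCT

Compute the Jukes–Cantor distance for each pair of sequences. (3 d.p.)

d(A,B) = 0.293, d(A,C) = 0.169, d(B,C) = 0.249

A–B: 8/33 sites differ → p ≈ 0.242424, d = −0.75 ln(1 − 0.323232) = 0.292820 ≈ 0.293.
A–C: 5/33 sites differ → p ≈ 0.151515, d = −0.75 ln(1 − 0.20202) = 0.169254 ≈ 0.169.
B–C: 7/33 sites differ → p ≈ 0.212121, d = −0.75 ln(1 − 0.282828) = 0.249330 ≈ 0.249.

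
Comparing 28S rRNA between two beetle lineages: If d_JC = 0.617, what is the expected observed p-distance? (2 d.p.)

0.42

p = (3/4)(1 − e^(−4d/3)) = 0.75 × (1 − e^(-0.822667)) = 0.75 × (1 − 0.439259) = 0.420556.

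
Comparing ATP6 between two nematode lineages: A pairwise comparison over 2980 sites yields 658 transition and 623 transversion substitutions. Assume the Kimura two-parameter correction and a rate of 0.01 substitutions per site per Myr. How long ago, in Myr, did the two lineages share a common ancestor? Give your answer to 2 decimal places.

P = 658/2980 ≈ 0.220805 and Q = 623/2980 ≈ 0.20906.
Under the Kimura two-parameter model, d = −½ ln(1 − 2P − Q) − ¼ ln(1 − 2Q).
1 − 2P − Q = 0.34933, giving −½ ln(0.34933) = 0.525869.
1 − 2Q = 0.58188, giving −¼ ln(0.58188) = 0.135373.
d = 0.525869 + 0.135373 = 0.661242.
Under a molecular clock d = 2μt, so t = d/(2μ) = 0.661242 / (2 × 0.01) = 33.06 Myr.

33.06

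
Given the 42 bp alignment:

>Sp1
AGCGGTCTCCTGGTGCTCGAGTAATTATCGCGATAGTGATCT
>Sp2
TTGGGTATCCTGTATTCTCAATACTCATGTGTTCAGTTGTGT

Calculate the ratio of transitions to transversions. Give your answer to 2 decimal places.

0.44

Transitions are A↔G and C↔T; transversions are all other mismatches.
Transitions: 7. Transversions: 16.
R = 7/16 = 0.4375 ≈ 0.44 (to 2 d.p.).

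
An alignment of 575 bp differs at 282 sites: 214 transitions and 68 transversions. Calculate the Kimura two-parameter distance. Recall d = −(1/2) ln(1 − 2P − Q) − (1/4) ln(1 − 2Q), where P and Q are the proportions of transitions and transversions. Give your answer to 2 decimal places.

P = 214/575 ≈ 0.372174 and Q = 68/575 ≈ 0.118261.
Under the Kimura two-parameter model, d = −½ ln(1 − 2P − Q) − ¼ ln(1 − 2Q).
1 − 2P − Q = 0.137391, giving −½ ln(0.137391) = 0.992462.
1 − 2Q = 0.763478, giving −¼ ln(0.763478) = 0.067468.
d = 0.992462 + 0.067468 = 1.059930.

1.06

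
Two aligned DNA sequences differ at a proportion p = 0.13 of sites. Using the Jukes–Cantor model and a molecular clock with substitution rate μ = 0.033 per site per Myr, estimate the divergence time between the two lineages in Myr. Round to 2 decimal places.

2.16

d = −(3/4) ln(1 − 4p/3) = −0.75 ln(1 − 0.173333) = −0.75 ln(0.826667)
  = −0.75 × (-0.190353) = 0.142765 substitutions/site.
Under a molecular clock d = 2μt, so t = d/(2μ) = 0.142765 / (2 × 0.033) = 2.16 Myr.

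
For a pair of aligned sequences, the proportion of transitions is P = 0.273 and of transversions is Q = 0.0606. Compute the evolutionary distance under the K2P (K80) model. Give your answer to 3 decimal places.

0.499

Under the Kimura two-parameter model, d = −½ ln(1 − 2P − Q) − ¼ ln(1 − 2Q).
1 − 2P − Q = 0.3934, giving −½ ln(0.3934) = 0.466464.
1 − 2Q = 0.8788, giving −¼ ln(0.8788) = 0.032299.
d = 0.466464 + 0.032299 = 0.498763.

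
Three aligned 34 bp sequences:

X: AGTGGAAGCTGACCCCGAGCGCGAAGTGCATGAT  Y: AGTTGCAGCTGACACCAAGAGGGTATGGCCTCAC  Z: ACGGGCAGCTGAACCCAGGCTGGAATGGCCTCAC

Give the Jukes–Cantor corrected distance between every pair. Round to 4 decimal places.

X–Y: 12/34 sites differ → p ≈ 0.352941, d = −0.75 ln(1 − 0.470588) = 0.476991 ≈ 0.4770.
X–Z: 13/34 sites differ → p ≈ 0.382353, d = −0.75 ln(1 − 0.509804) = 0.534712 ≈ 0.5347.
Y–Z: 9/34 sites differ → p ≈ 0.264706, d = −0.75 ln(1 − 0.352941) = 0.326488 ≈ 0.3265.

d(X,Y) = 0.4770, d(X,Z) = 0.5347, d(Y,Z) = 0.3265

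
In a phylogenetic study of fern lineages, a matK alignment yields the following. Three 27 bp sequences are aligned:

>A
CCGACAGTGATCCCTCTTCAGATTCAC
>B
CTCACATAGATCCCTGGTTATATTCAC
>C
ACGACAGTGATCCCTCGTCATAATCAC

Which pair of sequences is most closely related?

A and C

A–B: 8/27 differ, p = 0.296, d = 0.377.
A–C: 4/27 differ, p = 0.148, d = 0.165.
B–C: 8/27 differ, p = 0.296, d = 0.377.
The smallest distance is between A and C.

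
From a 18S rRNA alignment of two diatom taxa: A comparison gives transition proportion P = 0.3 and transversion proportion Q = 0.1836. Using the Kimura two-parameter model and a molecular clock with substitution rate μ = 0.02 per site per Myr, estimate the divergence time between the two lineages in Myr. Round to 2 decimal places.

21.99

Under the Kimura two-parameter model, d = −½ ln(1 − 2P − Q) − ¼ ln(1 − 2Q).
1 − 2P − Q = 0.2164, giving −½ ln(0.2164) = 0.765313.
1 − 2Q = 0.6328, giving −¼ ln(0.6328) = 0.114400.
d = 0.765313 + 0.114400 = 0.879713.
Under a molecular clock d = 2μt, so t = d/(2μ) = 0.879713 / (2 × 0.02) = 21.99 Myr.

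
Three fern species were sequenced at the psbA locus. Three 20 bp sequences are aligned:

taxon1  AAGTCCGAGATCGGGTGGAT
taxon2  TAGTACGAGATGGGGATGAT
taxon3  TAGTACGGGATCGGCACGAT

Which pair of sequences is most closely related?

taxon1–taxon2: 5/20 differ, p = 0.250, d = 0.304.
taxon1–taxon3: 6/20 differ, p = 0.300, d = 0.383.
taxon2–taxon3: 4/20 differ, p = 0.200, d = 0.233.
The smallest distance is between taxon2 and taxon3.

taxon2 and taxon3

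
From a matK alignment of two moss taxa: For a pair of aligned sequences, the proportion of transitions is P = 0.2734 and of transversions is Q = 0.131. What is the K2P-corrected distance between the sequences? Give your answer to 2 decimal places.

Under the Kimura two-parameter model, d = −½ ln(1 − 2P − Q) − ¼ ln(1 − 2Q).
1 − 2P − Q = 0.3222, giving −½ ln(0.3222) = 0.566291.
1 − 2Q = 0.738, giving −¼ ln(0.738) = 0.075953.
d = 0.566291 + 0.075953 = 0.642244.

0.64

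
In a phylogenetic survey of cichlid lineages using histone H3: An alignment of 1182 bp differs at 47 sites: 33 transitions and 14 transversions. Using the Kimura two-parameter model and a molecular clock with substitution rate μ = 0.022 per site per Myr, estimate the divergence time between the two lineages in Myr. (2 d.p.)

P = 33/1182 ≈ 0.027919 and Q = 14/1182 ≈ 0.011844.
Under the Kimura two-parameter model, d = −½ ln(1 − 2P − Q) − ¼ ln(1 − 2Q).
1 − 2P − Q = 0.932318, giving −½ ln(0.932318) = 0.035041.
1 − 2Q = 0.976312, giving −¼ ln(0.976312) = 0.005993.
d = 0.035041 + 0.005993 = 0.041034.
Under a molecular clock d = 2μt, so t = d/(2μ) = 0.041034 / (2 × 0.022) = 0.93 Myr.

0.93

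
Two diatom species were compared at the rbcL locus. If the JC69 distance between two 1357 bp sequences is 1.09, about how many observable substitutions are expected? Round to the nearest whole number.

780

Invert JC69: p = (3/4)(1 − e^(−4d/3)) = 0.75 × (1 − e^(-1.453333)) = 0.75 × (1 − 0.233790) = 0.574658.
Expected differing sites = pL ≈ 0.574658 × 1357 = 779.810906 ≈ 780.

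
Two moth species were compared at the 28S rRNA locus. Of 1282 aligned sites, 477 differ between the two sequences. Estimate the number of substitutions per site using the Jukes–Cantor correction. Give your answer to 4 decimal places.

p = 477/1282 ≈ 0.372075.
d = −(3/4) ln(1 − 4p/3) = −0.75 ln(1 − 0.4961) = −0.75 ln(0.5039)
  = −0.75 × (-0.685377) = 0.514033 substitutions/site.

0.5140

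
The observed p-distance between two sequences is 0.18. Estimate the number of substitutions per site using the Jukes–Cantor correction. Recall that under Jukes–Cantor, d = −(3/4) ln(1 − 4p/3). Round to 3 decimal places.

0.206

d = −(3/4) ln(1 − 4p/3) = −0.75 ln(1 − 0.24) = −0.75 ln(0.76)
  = −0.75 × (-0.274437) = 0.205828 substitutions/site.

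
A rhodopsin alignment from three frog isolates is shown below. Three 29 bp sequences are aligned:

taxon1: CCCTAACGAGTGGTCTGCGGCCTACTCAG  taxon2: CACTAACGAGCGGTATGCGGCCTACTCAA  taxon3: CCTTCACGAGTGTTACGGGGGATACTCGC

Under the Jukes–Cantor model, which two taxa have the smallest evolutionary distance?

taxon1 and taxon2

taxon1–taxon2: 4/29 differ, p = 0.138, d = 0.152.
taxon1–taxon3: 10/29 differ, p = 0.345, d = 0.462.
taxon2–taxon3: 11/29 differ, p = 0.379, d = 0.529.
The smallest distance is between taxon1 and taxon2.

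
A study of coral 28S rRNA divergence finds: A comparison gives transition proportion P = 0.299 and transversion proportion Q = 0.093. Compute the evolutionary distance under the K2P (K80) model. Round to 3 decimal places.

0.639

Under the Kimura two-parameter model, d = −½ ln(1 − 2P − Q) − ¼ ln(1 − 2Q).
1 − 2P − Q = 0.309, giving −½ ln(0.309) = 0.587207.
1 − 2Q = 0.814, giving −¼ ln(0.814) = 0.051449.
d = 0.587207 + 0.051449 = 0.638656.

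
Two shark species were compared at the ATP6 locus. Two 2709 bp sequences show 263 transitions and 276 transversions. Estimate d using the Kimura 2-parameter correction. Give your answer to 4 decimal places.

P = 263/2709 ≈ 0.097084 and Q = 276/2709 ≈ 0.101883.
Under the Kimura two-parameter model, d = −½ ln(1 − 2P − Q) − ¼ ln(1 − 2Q).
1 − 2P − Q = 0.703949, giving −½ ln(0.703949) = 0.175525.
1 − 2Q = 0.796234, giving −¼ ln(0.796234) = 0.056966.
d = 0.175525 + 0.056966 = 0.232491.

0.2325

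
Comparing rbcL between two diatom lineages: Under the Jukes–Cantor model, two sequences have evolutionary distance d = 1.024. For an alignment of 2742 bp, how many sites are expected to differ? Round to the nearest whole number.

1531

Invert JC69: p = (3/4)(1 − e^(−4d/3)) = 0.75 × (1 − e^(-1.365333)) = 0.75 × (1 − 0.255296) = 0.558528.
Expected differing sites = pL ≈ 0.558528 × 2742 = 1531.483776 ≈ 1531.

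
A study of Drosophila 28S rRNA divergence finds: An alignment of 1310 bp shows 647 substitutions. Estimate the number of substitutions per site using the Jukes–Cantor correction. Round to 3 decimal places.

p = 647/1310 ≈ 0.493893.
d = −(3/4) ln(1 − 4p/3) = −0.75 ln(1 − 0.658524) = −0.75 ln(0.341476)
  = −0.75 × (-1.074478) = 0.805859 substitutions/site.

0.806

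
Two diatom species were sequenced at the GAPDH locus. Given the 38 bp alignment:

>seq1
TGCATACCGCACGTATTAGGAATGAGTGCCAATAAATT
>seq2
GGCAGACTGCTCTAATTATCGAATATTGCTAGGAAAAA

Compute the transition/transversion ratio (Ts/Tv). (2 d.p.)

0.31

Transitions are A↔G and C↔T; transversions are all other mismatches.
Transitions: 4. Transversions: 13.
R = 4/13 = 0.307692… ≈ 0.31 (to 2 d.p.).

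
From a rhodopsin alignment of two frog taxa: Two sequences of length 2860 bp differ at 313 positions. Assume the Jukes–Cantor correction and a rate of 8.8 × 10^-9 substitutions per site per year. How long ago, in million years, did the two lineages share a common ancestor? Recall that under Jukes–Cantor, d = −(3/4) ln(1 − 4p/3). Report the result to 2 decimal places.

p = 313/2860 ≈ 0.109441.
d = −(3/4) ln(1 − 4p/3) = −0.75 ln(1 − 0.145921) = −0.75 ln(0.854079)
  = −0.75 × (-0.157732) = 0.118299 substitutions/site.
Under a molecular clock d = 2μt, so t = d/(2μ) = 0.118299 / (2 × 8.8 × 10^-9) = 6.72 million years.

6.72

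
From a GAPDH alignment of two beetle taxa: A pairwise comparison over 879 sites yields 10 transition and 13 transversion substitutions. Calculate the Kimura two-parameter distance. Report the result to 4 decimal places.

0.0266

P = 10/879 ≈ 0.011377 and Q = 13/879 ≈ 0.01479.
Under the Kimura two-parameter model, d = −½ ln(1 − 2P − Q) − ¼ ln(1 − 2Q).
1 − 2P − Q = 0.962456, giving −½ ln(0.962456) = 0.019133.
1 − 2Q = 0.97042, giving −¼ ln(0.97042) = 0.007507.
d = 0.019133 + 0.007507 = 0.026640.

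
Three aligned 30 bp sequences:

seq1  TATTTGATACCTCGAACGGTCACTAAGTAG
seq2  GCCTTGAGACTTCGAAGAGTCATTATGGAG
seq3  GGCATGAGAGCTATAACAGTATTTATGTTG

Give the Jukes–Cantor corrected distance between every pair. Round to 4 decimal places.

d(seq1,seq2) = 0.4408, d(seq1,seq3) = 0.7301, d(seq2,seq3) = 0.5034

seq1–seq2: 10/30 sites differ → p ≈ 0.333333, d = −0.75 ln(1 − 0.444444) = 0.440839 ≈ 0.4408.
seq1–seq3: 14/30 sites differ → p ≈ 0.466667, d = −0.75 ln(1 − 0.622223) = 0.730088 ≈ 0.7301.
seq2–seq3: 11/30 sites differ → p ≈ 0.366667, d = −0.75 ln(1 − 0.488889) = 0.503376 ≈ 0.5034.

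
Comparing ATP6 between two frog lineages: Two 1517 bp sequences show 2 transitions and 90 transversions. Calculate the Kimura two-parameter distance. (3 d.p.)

P = 2/1517 ≈ 0.001318 and Q = 90/1517 ≈ 0.059328.
Under the Kimura two-parameter model, d = −½ ln(1 − 2P − Q) − ¼ ln(1 − 2Q).
1 − 2P − Q = 0.938036, giving −½ ln(0.938036) = 0.031983.
1 − 2Q = 0.881344, giving −¼ ln(0.881344) = 0.031577.
d = 0.031983 + 0.031577 = 0.063560.

0.064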